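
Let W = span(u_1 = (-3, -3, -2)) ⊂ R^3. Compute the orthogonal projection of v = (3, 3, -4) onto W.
proj_W(v) = (15/11, 15/11, 10/11)

Set up U = [u_1 | ... | u_1] ∈ R^(3×1). The projector onto W = col(U) is P = U (U^T U)^(-1) U^T.
Compute U^T U =
  [22],
and U^T v = (-10).
Solve U^T U · c = U^T v for the coefficients: c = (-5/11). The projection is proj_W(v) = U c.
Check: (v - proj_W(v)) · u_1 = 0  (should be 0).
Result: proj_W(v) = (15/11, 15/11, 10/11).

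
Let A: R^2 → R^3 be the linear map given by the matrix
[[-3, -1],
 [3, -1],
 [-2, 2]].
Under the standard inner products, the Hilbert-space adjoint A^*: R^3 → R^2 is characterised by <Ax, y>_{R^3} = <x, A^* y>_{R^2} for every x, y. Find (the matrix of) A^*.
A^* = A^T =
[[-3, 3, -2],
 [-1, -1, 2]]

For real matrices with standard dot products, the defining identity <Ax, y> = <x, A^* y> gives (Ax)^T y = x^T (A^*) y, i.e. x^T A^T y = x^T (A^*) y. Since this holds for all x, y, we must have A^* = A^T. Therefore
A^* =
[[-3, 3, -2],
 [-1, -1, 2]].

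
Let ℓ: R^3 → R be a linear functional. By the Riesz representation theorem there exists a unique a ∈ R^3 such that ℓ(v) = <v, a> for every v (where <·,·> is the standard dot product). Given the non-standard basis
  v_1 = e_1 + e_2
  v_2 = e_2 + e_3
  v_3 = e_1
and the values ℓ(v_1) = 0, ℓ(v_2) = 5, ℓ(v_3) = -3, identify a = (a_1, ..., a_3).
a = (-3, 3, 2)

Write a = (a_1, ..., a_3) in the standard basis. For each basis vector v_i, ℓ(v_i) = <v_i, a> is a linear equation in the a_j's. Collect the n equations into a matrix system V a = ℓ, where row i of V is v_i (expressed in the standard basis). Since V is invertible (lower-triangular with 1s on the diagonal, up to permutation), solve by back-substitution:
  V =
[[1, 1, 0],
 [0, 1, 1],
 [1, 0, 0]]
  V a = (0, 5, -3)
Solving gives a = (-3, 3, 2).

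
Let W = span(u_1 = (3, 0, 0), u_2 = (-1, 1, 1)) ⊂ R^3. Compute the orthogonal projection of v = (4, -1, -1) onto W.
proj_W(v) = (4, -1, -1)

Set up U = [u_1 | ... | u_2] ∈ R^(3×2). The projector onto W = col(U) is P = U (U^T U)^(-1) U^T.
Compute U^T U =
  [9, -3]
  [-3, 3],
and U^T v = (12, -6).
Solve U^T U · c = U^T v for the coefficients: c = (1, -1). The projection is proj_W(v) = U c.
Check: (v - proj_W(v)) · u_1 = 0  (should be 0).
Check: (v - proj_W(v)) · u_2 = 0  (should be 0).
Result: proj_W(v) = (4, -1, -1).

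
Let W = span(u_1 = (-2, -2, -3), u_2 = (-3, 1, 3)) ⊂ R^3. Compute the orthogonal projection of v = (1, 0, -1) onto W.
proj_W(v) = (313/298, -75/298, -129/149)

Set up U = [u_1 | ... | u_2] ∈ R^(3×2). The projector onto W = col(U) is P = U (U^T U)^(-1) U^T.
Compute U^T U =
  [17, -5]
  [-5, 19],
and U^T v = (1, -6).
Solve U^T U · c = U^T v for the coefficients: c = (-11/298, -97/298). The projection is proj_W(v) = U c.
Check: (v - proj_W(v)) · u_1 = 0  (should be 0).
Check: (v - proj_W(v)) · u_2 = 0  (should be 0).
Result: proj_W(v) = (313/298, -75/298, -129/149).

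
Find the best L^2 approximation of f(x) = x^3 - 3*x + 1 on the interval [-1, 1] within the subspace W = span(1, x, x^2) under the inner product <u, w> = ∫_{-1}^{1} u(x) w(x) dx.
g(x) = 1 - 12*x/5

The best approximation g ∈ W is the orthogonal projection of f onto W. Writing g = a_0 + a_1 x + a_2 x^2, the coefficients solve the normal equations G · a = b where
  G_{ij} = <φ_i, φ_j> and b_i = <f, φ_i>, with φ_0 = 1, φ_1 = x, φ_2 = x^2.
G =
  [2, 0, 2/3]
  [0, 2/3, 0]
  [2/3, 0, 2/5],
b = (2, -8/5, 2/3).
Solving gives a_0 = 1, a_1 = -12/5, a_2 = 0, so
  g(x) = 1 - 12*x/5.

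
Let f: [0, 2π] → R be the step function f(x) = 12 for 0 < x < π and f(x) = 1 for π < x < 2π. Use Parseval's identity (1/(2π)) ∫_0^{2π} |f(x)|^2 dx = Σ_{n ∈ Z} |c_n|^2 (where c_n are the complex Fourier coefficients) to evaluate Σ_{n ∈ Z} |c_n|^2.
Σ |c_n|^2 = 145/2

Parseval equates the L^2 energy of f (normalised by 1/(2π)) with the ℓ^2 sum of its Fourier coefficients: (1/(2π)) ∫_0^{2π} |f|^2 = Σ |c_n|^2.
Compute the left side: (1/(2π)) [∫_0^π 12^2 dx + ∫_π^{2π} 1^2 dx] = (1/(2π)) · (144π + 1π) = (144 + 1)/2 = 145/2.
So Σ_{n ∈ Z} |c_n|^2 = 145/2.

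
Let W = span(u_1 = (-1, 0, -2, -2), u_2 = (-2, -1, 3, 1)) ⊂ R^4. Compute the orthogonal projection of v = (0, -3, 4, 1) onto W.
proj_W(v) = (-38/33, -28/33, 40/11, 64/33)

Set up U = [u_1 | ... | u_2] ∈ R^(4×2). The projector onto W = col(U) is P = U (U^T U)^(-1) U^T.
Compute U^T U =
  [9, -6]
  [-6, 15],
and U^T v = (-10, 16).
Solve U^T U · c = U^T v for the coefficients: c = (-6/11, 28/33). The projection is proj_W(v) = U c.
Check: (v - proj_W(v)) · u_1 = 0  (should be 0).
Check: (v - proj_W(v)) · u_2 = 0  (should be 0).
Result: proj_W(v) = (-38/33, -28/33, 40/11, 64/33).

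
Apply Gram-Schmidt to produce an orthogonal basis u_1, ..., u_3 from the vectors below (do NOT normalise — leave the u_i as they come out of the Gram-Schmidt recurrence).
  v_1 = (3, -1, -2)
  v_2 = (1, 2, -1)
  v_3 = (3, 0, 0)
Orthogonal basis:
  u_1 = (3, -1, -2)
  u_2 = (5/14, 31/14, -4/7)
  u_3 = (1, 1/5, 7/5)

Apply the Gram-Schmidt recurrence
  u_1 = v_1
  u_i = v_i − Σ_{j<i} ((v_i · u_j) / (u_j · u_j)) · u_j.

Step by step this gives:
  u_1 = (3, -1, -2)
  u_2 = (5/14, 31/14, -4/7)
  u_3 = (1, 1/5, 7/5)

Orthogonality check:
  u_2 · u_1 = 0 (should be 0)
  u_3 · u_1 = 0 (should be 0)
  u_3 · u_2 = 0 (should be 0)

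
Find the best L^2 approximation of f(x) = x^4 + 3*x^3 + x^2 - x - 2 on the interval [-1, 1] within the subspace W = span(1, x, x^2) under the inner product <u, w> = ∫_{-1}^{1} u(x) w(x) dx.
g(x) = 13*x^2/7 + 4*x/5 - 73/35

The best approximation g ∈ W is the orthogonal projection of f onto W. Writing g = a_0 + a_1 x + a_2 x^2, the coefficients solve the normal equations G · a = b where
  G_{ij} = <φ_i, φ_j> and b_i = <f, φ_i>, with φ_0 = 1, φ_1 = x, φ_2 = x^2.
G =
  [2, 0, 2/3]
  [0, 2/3, 0]
  [2/3, 0, 2/5],
b = (-44/15, 8/15, -68/105).
Solving gives a_0 = -73/35, a_1 = 4/5, a_2 = 13/7, so
  g(x) = 13*x^2/7 + 4*x/5 - 73/35.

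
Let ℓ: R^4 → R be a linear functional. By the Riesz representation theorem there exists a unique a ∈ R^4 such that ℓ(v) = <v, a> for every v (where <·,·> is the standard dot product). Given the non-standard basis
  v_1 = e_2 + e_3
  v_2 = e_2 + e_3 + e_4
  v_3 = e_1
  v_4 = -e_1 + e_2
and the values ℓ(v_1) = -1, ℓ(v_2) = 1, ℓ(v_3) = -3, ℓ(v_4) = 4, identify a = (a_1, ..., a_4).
a = (-3, 1, -2, 2)

Write a = (a_1, ..., a_4) in the standard basis. For each basis vector v_i, ℓ(v_i) = <v_i, a> is a linear equation in the a_j's. Collect the n equations into a matrix system V a = ℓ, where row i of V is v_i (expressed in the standard basis). Since V is invertible (lower-triangular with 1s on the diagonal, up to permutation), solve by back-substitution:
  V =
[[0, 1, 1, 0],
 [0, 1, 1, 1],
 [1, 0, 0, 0],
 [-1, 1, 0, 0]]
  V a = (-1, 1, -3, 4)
Solving gives a = (-3, 1, -2, 2).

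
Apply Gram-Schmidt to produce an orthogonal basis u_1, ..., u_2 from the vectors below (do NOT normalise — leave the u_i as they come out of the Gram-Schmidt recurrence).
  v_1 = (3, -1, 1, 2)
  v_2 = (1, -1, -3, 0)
Orthogonal basis:
  u_1 = (3, -1, 1, 2)
  u_2 = (4/5, -14/15, -46/15, -2/15)

Apply the Gram-Schmidt recurrence
  u_1 = v_1
  u_i = v_i − Σ_{j<i} ((v_i · u_j) / (u_j · u_j)) · u_j.

Step by step this gives:
  u_1 = (3, -1, 1, 2)
  u_2 = (4/5, -14/15, -46/15, -2/15)

Orthogonality check:
  u_2 · u_1 = 0 (should be 0)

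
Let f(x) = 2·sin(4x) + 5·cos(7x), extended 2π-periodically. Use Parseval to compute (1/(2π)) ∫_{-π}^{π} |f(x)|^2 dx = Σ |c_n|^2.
Σ |c_n|^2 = 29/2

Expand |f|^2 and use orthogonality of {sin(nx), cos(mx)} on [-π, π]:
  ∫_{-π}^{π} sin(nx)^2 dx = π, ∫ cos(mx)^2 dx = π, and cross terms integrate to 0.
So ∫_{-π}^{π} f(x)^2 dx = 2^2 · π + 5^2 · π = (4 + 25)π.
Divide by 2π: (4 + 25)/2 = 29/2.
By Parseval, this equals Σ |c_n|^2.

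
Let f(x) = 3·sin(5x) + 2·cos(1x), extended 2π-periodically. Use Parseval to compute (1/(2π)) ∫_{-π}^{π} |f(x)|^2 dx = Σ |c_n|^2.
Σ |c_n|^2 = 13/2

Expand |f|^2 and use orthogonality of {sin(nx), cos(mx)} on [-π, π]:
  ∫_{-π}^{π} sin(nx)^2 dx = π, ∫ cos(mx)^2 dx = π, and cross terms integrate to 0.
So ∫_{-π}^{π} f(x)^2 dx = 3^2 · π + 2^2 · π = (9 + 4)π.
Divide by 2π: (9 + 4)/2 = 13/2.
By Parseval, this equals Σ |c_n|^2.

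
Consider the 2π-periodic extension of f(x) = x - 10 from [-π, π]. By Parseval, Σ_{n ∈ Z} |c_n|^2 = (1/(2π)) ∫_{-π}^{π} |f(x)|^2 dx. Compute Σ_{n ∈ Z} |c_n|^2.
Σ |c_n|^2 = π^2/3 + 100

Expand and integrate term by term over [-π, π]:
  ∫ (x)^2 dx = 1·(2π^3/3); ∫ 2·1·(-10)·x dx = 0 (odd integrand); ∫ (-10)^2 dx = 100·2π.
So (1/(2π)) ∫_{-π}^{π} (x - 10)^2 dx = 1π^2/3 + 100 = π^2/3 + 100.
Parseval ⇒ Σ |c_n|^2 = π^2/3 + 100.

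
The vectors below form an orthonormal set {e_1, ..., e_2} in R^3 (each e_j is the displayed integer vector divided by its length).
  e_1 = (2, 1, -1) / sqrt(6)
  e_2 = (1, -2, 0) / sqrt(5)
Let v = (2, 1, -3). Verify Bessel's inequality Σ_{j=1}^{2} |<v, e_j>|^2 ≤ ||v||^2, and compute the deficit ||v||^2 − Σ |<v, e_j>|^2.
Σ |<v, e_j>|^2 = 32/3; ||v||^2 = 14; deficit = 10/3

Write each e_j = u_j / sqrt(<u_j, u_j>) where u_j is the displayed integer vector. Then <v, e_j> = <v, u_j> / sqrt(<u_j, u_j>), so |<v, e_j>|^2 = <v, u_j>^2 / <u_j, u_j>.
Coefficients: <v, e_1> = 8/sqrt(6), <v, e_2> = 0/sqrt(5).
Square and sum: Σ |<v, e_j>|^2 = 32/3.
Compute ||v||^2 = v·v = 14.
Deficit = 14 − 32/3 = 10/3 ≥ 0, confirming Bessel's inequality. (The deficit equals ||v − Σ <v,e_j> e_j||^2, the squared distance from v to span{e_j}.)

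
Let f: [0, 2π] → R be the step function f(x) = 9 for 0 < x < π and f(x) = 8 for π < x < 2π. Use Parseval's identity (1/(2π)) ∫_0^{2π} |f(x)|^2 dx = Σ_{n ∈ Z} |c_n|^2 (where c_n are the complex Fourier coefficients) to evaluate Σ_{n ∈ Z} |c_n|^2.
Σ |c_n|^2 = 145/2

Parseval equates the L^2 energy of f (normalised by 1/(2π)) with the ℓ^2 sum of its Fourier coefficients: (1/(2π)) ∫_0^{2π} |f|^2 = Σ |c_n|^2.
Compute the left side: (1/(2π)) [∫_0^π 9^2 dx + ∫_π^{2π} 8^2 dx] = (1/(2π)) · (81π + 64π) = (81 + 64)/2 = 145/2.
So Σ_{n ∈ Z} |c_n|^2 = 145/2.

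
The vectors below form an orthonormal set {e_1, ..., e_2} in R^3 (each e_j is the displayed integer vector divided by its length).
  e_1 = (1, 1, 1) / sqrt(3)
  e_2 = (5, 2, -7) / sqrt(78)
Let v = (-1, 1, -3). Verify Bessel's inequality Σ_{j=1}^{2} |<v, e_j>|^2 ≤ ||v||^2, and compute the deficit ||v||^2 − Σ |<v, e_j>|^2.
Σ |<v, e_j>|^2 = 93/13; ||v||^2 = 11; deficit = 50/13

Write each e_j = u_j / sqrt(<u_j, u_j>) where u_j is the displayed integer vector. Then <v, e_j> = <v, u_j> / sqrt(<u_j, u_j>), so |<v, e_j>|^2 = <v, u_j>^2 / <u_j, u_j>.
Coefficients: <v, e_1> = -3/sqrt(3), <v, e_2> = 18/sqrt(78).
Square and sum: Σ |<v, e_j>|^2 = 93/13.
Compute ||v||^2 = v·v = 11.
Deficit = 11 − 93/13 = 50/13 ≥ 0, confirming Bessel's inequality. (The deficit equals ||v − Σ <v,e_j> e_j||^2, the squared distance from v to span{e_j}.)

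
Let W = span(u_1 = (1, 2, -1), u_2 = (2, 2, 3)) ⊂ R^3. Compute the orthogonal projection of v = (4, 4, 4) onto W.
proj_W(v) = (340/93, 392/93, 380/93)

Set up U = [u_1 | ... | u_2] ∈ R^(3×2). The projector onto W = col(U) is P = U (U^T U)^(-1) U^T.
Compute U^T U =
  [6, 3]
  [3, 17],
and U^T v = (8, 28).
Solve U^T U · c = U^T v for the coefficients: c = (52/93, 48/31). The projection is proj_W(v) = U c.
Check: (v - proj_W(v)) · u_1 = 0  (should be 0).
Check: (v - proj_W(v)) · u_2 = 0  (should be 0).
Result: proj_W(v) = (340/93, 392/93, 380/93).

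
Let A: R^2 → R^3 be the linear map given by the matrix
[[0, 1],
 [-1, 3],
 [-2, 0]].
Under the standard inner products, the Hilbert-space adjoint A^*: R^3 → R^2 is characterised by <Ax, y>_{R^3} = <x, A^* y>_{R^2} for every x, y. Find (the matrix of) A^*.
A^* = A^T =
[[0, -1, -2],
 [1, 3, 0]]

For real matrices with standard dot products, the defining identity <Ax, y> = <x, A^* y> gives (Ax)^T y = x^T (A^*) y, i.e. x^T A^T y = x^T (A^*) y. Since this holds for all x, y, we must have A^* = A^T. Therefore
A^* =
[[0, -1, -2],
 [1, 3, 0]].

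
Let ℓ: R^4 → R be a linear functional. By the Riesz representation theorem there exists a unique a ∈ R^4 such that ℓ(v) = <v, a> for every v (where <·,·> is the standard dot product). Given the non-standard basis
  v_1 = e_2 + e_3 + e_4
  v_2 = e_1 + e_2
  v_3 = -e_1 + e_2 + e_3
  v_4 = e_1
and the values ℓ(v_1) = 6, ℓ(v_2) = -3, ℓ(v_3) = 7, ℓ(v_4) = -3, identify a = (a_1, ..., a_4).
a = (-3, 0, 4, 2)

Write a = (a_1, ..., a_4) in the standard basis. For each basis vector v_i, ℓ(v_i) = <v_i, a> is a linear equation in the a_j's. Collect the n equations into a matrix system V a = ℓ, where row i of V is v_i (expressed in the standard basis). Since V is invertible (lower-triangular with 1s on the diagonal, up to permutation), solve by back-substitution:
  V =
[[0, 1, 1, 1],
 [1, 1, 0, 0],
 [-1, 1, 1, 0],
 [1, 0, 0, 0]]
  V a = (6, -3, 7, -3)
Solving gives a = (-3, 0, 4, 2).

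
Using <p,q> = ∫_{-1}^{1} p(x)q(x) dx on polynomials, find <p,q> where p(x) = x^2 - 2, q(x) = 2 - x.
<p,q> = -20/3

Expand the product: p(x)·q(x) = -x^3 + 2*x^2 + 2*x - 4.
∫_{-1}^{1} of each monomial x^k gives [2/(k+1) if k even, 0 if k odd]. Integrating term-by-term (or equivalently evaluating the antiderivative F(x) = -x^4/4 + 2*x^3/3 + x^2 - 4*x at the endpoints):
  F(1) − F(−1) = -31/12 − (49/12) = -20/3.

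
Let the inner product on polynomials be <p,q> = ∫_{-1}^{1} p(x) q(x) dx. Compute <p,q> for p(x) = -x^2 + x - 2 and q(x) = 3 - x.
<p,q> = -44/3

Expand the product: p(x)·q(x) = x^3 - 4*x^2 + 5*x - 6.
∫_{-1}^{1} of each monomial x^k gives [2/(k+1) if k even, 0 if k odd]. Integrating term-by-term (or equivalently evaluating the antiderivative F(x) = x^4/4 - 4*x^3/3 + 5*x^2/2 - 6*x at the endpoints):
  F(1) − F(−1) = -55/12 − (121/12) = -44/3.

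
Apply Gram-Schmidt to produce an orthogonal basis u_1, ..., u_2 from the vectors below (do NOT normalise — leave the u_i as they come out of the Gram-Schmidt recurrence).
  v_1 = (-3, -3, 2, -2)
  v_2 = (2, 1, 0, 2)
Orthogonal basis:
  u_1 = (-3, -3, 2, -2)
  u_2 = (1/2, -1/2, 1, 1)

Apply the Gram-Schmidt recurrence
  u_1 = v_1
  u_i = v_i − Σ_{j<i} ((v_i · u_j) / (u_j · u_j)) · u_j.

Step by step this gives:
  u_1 = (-3, -3, 2, -2)
  u_2 = (1/2, -1/2, 1, 1)

Orthogonality check:
  u_2 · u_1 = 0 (should be 0)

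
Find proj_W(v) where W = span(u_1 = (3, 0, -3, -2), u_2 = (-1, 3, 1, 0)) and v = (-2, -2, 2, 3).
proj_W(v) = (-239/103, -228/103, 239/103, 210/103)

Set up U = [u_1 | ... | u_2] ∈ R^(4×2). The projector onto W = col(U) is P = U (U^T U)^(-1) U^T.
Compute U^T U =
  [22, -6]
  [-6, 11],
and U^T v = (-18, -2).
Solve U^T U · c = U^T v for the coefficients: c = (-105/103, -76/103). The projection is proj_W(v) = U c.
Check: (v - proj_W(v)) · u_1 = 0  (should be 0).
Check: (v - proj_W(v)) · u_2 = 0  (should be 0).
Result: proj_W(v) = (-239/103, -228/103, 239/103, 210/103).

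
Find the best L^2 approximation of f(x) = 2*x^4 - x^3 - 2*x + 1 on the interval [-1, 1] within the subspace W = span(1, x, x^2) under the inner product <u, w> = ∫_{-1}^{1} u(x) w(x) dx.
g(x) = 12*x^2/7 - 13*x/5 + 29/35

The best approximation g ∈ W is the orthogonal projection of f onto W. Writing g = a_0 + a_1 x + a_2 x^2, the coefficients solve the normal equations G · a = b where
  G_{ij} = <φ_i, φ_j> and b_i = <f, φ_i>, with φ_0 = 1, φ_1 = x, φ_2 = x^2.
G =
  [2, 0, 2/3]
  [0, 2/3, 0]
  [2/3, 0, 2/5],
b = (14/5, -26/15, 26/21).
Solving gives a_0 = 29/35, a_1 = -13/5, a_2 = 12/7, so
  g(x) = 12*x^2/7 - 13*x/5 + 29/35.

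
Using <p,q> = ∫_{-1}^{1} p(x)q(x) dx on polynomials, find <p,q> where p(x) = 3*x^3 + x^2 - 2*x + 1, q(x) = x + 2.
<p,q> = 26/5

Expand the product: p(x)·q(x) = 3*x^4 + 7*x^3 - 3*x + 2.
∫_{-1}^{1} of each monomial x^k gives [2/(k+1) if k even, 0 if k odd]. Integrating term-by-term (or equivalently evaluating the antiderivative F(x) = 3*x^5/5 + 7*x^4/4 - 3*x^2/2 + 2*x at the endpoints):
  F(1) − F(−1) = 57/20 − (-47/20) = 26/5.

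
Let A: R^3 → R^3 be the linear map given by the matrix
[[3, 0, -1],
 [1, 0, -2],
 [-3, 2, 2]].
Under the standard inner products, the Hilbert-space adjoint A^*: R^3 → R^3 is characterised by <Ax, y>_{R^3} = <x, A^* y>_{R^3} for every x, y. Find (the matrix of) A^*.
A^* = A^T =
[[3, 1, -3],
 [0, 0, 2],
 [-1, -2, 2]]

For real matrices with standard dot products, the defining identity <Ax, y> = <x, A^* y> gives (Ax)^T y = x^T (A^*) y, i.e. x^T A^T y = x^T (A^*) y. Since this holds for all x, y, we must have A^* = A^T. Therefore
A^* =
[[3, 1, -3],
 [0, 0, 2],
 [-1, -2, 2]].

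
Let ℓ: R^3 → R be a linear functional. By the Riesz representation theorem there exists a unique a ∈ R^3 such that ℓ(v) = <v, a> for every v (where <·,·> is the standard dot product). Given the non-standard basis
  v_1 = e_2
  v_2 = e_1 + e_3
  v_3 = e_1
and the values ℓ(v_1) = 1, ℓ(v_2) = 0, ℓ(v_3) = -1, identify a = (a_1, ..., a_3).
a = (-1, 1, 1)

Write a = (a_1, ..., a_3) in the standard basis. For each basis vector v_i, ℓ(v_i) = <v_i, a> is a linear equation in the a_j's. Collect the n equations into a matrix system V a = ℓ, where row i of V is v_i (expressed in the standard basis). Since V is invertible (lower-triangular with 1s on the diagonal, up to permutation), solve by back-substitution:
  V =
[[0, 1, 0],
 [1, 0, 1],
 [1, 0, 0]]
  V a = (1, 0, -1)
Solving gives a = (-1, 1, 1).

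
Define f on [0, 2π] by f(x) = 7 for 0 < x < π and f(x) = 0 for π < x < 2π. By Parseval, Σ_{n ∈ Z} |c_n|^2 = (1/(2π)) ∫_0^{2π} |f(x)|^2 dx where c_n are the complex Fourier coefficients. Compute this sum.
Σ |c_n|^2 = 49/2

Parseval equates the L^2 energy of f (normalised by 1/(2π)) with the ℓ^2 sum of its Fourier coefficients: (1/(2π)) ∫_0^{2π} |f|^2 = Σ |c_n|^2.
Compute the left side: (1/(2π)) [∫_0^π 7^2 dx + ∫_π^{2π} 0^2 dx] = (1/(2π)) · (49π + 0π) = (49 + 0)/2 = 49/2.
So Σ_{n ∈ Z} |c_n|^2 = 49/2.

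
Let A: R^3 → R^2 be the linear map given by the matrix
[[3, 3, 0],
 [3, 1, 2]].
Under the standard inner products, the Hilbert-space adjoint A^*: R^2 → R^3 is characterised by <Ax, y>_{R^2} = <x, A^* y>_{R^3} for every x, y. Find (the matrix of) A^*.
A^* = A^T =
[[3, 3],
 [3, 1],
 [0, 2]]

For real matrices with standard dot products, the defining identity <Ax, y> = <x, A^* y> gives (Ax)^T y = x^T (A^*) y, i.e. x^T A^T y = x^T (A^*) y. Since this holds for all x, y, we must have A^* = A^T. Therefore
A^* =
[[3, 3],
 [3, 1],
 [0, 2]].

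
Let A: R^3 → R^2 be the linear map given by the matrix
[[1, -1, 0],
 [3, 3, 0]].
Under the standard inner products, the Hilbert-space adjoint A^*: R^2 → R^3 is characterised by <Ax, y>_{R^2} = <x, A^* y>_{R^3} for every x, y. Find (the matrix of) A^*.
A^* = A^T =
[[1, 3],
 [-1, 3],
 [0, 0]]

For real matrices with standard dot products, the defining identity <Ax, y> = <x, A^* y> gives (Ax)^T y = x^T (A^*) y, i.e. x^T A^T y = x^T (A^*) y. Since this holds for all x, y, we must have A^* = A^T. Therefore
A^* =
[[1, 3],
 [-1, 3],
 [0, 0]].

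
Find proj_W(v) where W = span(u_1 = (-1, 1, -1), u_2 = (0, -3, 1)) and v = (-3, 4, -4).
proj_W(v) = (-23/7, 29/7, -25/7)

Set up U = [u_1 | ... | u_2] ∈ R^(3×2). The projector onto W = col(U) is P = U (U^T U)^(-1) U^T.
Compute U^T U =
  [3, -4]
  [-4, 10],
and U^T v = (11, -16).
Solve U^T U · c = U^T v for the coefficients: c = (23/7, -2/7). The projection is proj_W(v) = U c.
Check: (v - proj_W(v)) · u_1 = 0  (should be 0).
Check: (v - proj_W(v)) · u_2 = 0  (should be 0).
Result: proj_W(v) = (-23/7, 29/7, -25/7).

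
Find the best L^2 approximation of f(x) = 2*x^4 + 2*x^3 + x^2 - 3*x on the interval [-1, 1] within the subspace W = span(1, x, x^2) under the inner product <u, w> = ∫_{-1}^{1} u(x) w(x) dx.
g(x) = 19*x^2/7 - 9*x/5 - 6/35

The best approximation g ∈ W is the orthogonal projection of f onto W. Writing g = a_0 + a_1 x + a_2 x^2, the coefficients solve the normal equations G · a = b where
  G_{ij} = <φ_i, φ_j> and b_i = <f, φ_i>, with φ_0 = 1, φ_1 = x, φ_2 = x^2.
G =
  [2, 0, 2/3]
  [0, 2/3, 0]
  [2/3, 0, 2/5],
b = (22/15, -6/5, 34/35).
Solving gives a_0 = -6/35, a_1 = -9/5, a_2 = 19/7, so
  g(x) = 19*x^2/7 - 9*x/5 - 6/35.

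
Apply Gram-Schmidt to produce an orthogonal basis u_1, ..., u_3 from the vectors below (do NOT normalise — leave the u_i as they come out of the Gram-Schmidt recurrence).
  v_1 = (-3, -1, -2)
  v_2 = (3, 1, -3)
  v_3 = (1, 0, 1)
Orthogonal basis:
  u_1 = (-3, -1, -2)
  u_2 = (15/7, 5/7, -25/7)
  u_3 = (1/10, -3/10, 0)

Apply the Gram-Schmidt recurrence
  u_1 = v_1
  u_i = v_i − Σ_{j<i} ((v_i · u_j) / (u_j · u_j)) · u_j.

Step by step this gives:
  u_1 = (-3, -1, -2)
  u_2 = (15/7, 5/7, -25/7)
  u_3 = (1/10, -3/10, 0)

Orthogonality check:
  u_2 · u_1 = 0 (should be 0)
  u_3 · u_1 = 0 (should be 0)
  u_3 · u_2 = 0 (should be 0)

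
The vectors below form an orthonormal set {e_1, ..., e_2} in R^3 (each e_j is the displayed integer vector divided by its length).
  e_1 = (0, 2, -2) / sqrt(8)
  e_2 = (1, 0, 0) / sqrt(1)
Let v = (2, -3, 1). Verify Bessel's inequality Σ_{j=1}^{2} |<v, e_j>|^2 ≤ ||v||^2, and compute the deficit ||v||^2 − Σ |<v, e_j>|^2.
Σ |<v, e_j>|^2 = 12; ||v||^2 = 14; deficit = 2

Write each e_j = u_j / sqrt(<u_j, u_j>) where u_j is the displayed integer vector. Then <v, e_j> = <v, u_j> / sqrt(<u_j, u_j>), so |<v, e_j>|^2 = <v, u_j>^2 / <u_j, u_j>.
Coefficients: <v, e_1> = -8/sqrt(8), <v, e_2> = 2/sqrt(1).
Square and sum: Σ |<v, e_j>|^2 = 12.
Compute ||v||^2 = v·v = 14.
Deficit = 14 − 12 = 2 ≥ 0, confirming Bessel's inequality. (The deficit equals ||v − Σ <v,e_j> e_j||^2, the squared distance from v to span{e_j}.)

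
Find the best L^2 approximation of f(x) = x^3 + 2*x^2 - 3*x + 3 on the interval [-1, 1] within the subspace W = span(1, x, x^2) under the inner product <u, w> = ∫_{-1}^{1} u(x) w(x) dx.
g(x) = 2*x^2 - 12*x/5 + 3

The best approximation g ∈ W is the orthogonal projection of f onto W. Writing g = a_0 + a_1 x + a_2 x^2, the coefficients solve the normal equations G · a = b where
  G_{ij} = <φ_i, φ_j> and b_i = <f, φ_i>, with φ_0 = 1, φ_1 = x, φ_2 = x^2.
G =
  [2, 0, 2/3]
  [0, 2/3, 0]
  [2/3, 0, 2/5],
b = (22/3, -8/5, 14/5).
Solving gives a_0 = 3, a_1 = -12/5, a_2 = 2, so
  g(x) = 2*x^2 - 12*x/5 + 3.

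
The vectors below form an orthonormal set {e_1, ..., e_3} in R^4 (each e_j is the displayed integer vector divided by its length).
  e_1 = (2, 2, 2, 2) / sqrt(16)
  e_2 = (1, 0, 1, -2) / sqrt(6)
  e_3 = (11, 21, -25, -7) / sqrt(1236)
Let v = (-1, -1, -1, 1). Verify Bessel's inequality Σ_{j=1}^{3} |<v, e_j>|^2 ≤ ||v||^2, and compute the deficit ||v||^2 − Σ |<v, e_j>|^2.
Σ |<v, e_j>|^2 = 394/103; ||v||^2 = 4; deficit = 18/103

Write each e_j = u_j / sqrt(<u_j, u_j>) where u_j is the displayed integer vector. Then <v, e_j> = <v, u_j> / sqrt(<u_j, u_j>), so |<v, e_j>|^2 = <v, u_j>^2 / <u_j, u_j>.
Coefficients: <v, e_1> = -4/sqrt(16), <v, e_2> = -4/sqrt(6), <v, e_3> = -14/sqrt(1236).
Square and sum: Σ |<v, e_j>|^2 = 394/103.
Compute ||v||^2 = v·v = 4.
Deficit = 4 − 394/103 = 18/103 ≥ 0, confirming Bessel's inequality. (The deficit equals ||v − Σ <v,e_j> e_j||^2, the squared distance from v to span{e_j}.)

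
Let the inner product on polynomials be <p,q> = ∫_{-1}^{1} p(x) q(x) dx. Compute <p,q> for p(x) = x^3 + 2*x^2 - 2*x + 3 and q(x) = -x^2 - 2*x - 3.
<p,q> = -344/15

Expand the product: p(x)·q(x) = -x^5 - 4*x^4 - 5*x^3 - 5*x^2 - 9.
∫_{-1}^{1} of each monomial x^k gives [2/(k+1) if k even, 0 if k odd]. Integrating term-by-term (or equivalently evaluating the antiderivative F(x) = -x^6/6 - 4*x^5/5 - 5*x^4/4 - 5*x^3/3 - 9*x at the endpoints):
  F(1) − F(−1) = -773/60 − (201/20) = -344/15.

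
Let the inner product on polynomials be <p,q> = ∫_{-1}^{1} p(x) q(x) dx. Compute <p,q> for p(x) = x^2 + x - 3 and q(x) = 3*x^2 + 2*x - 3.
<p,q> = 188/15

Expand the product: p(x)·q(x) = 3*x^4 + 5*x^3 - 10*x^2 - 9*x + 9.
∫_{-1}^{1} of each monomial x^k gives [2/(k+1) if k even, 0 if k odd]. Integrating term-by-term (or equivalently evaluating the antiderivative F(x) = 3*x^5/5 + 5*x^4/4 - 10*x^3/3 - 9*x^2/2 + 9*x at the endpoints):
  F(1) − F(−1) = 181/60 − (-571/60) = 188/15.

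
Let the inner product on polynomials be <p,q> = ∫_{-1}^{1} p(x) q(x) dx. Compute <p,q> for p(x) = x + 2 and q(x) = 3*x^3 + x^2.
<p,q> = 38/15

Expand the product: p(x)·q(x) = 3*x^4 + 7*x^3 + 2*x^2.
∫_{-1}^{1} of each monomial x^k gives [2/(k+1) if k even, 0 if k odd]. Integrating term-by-term (or equivalently evaluating the antiderivative F(x) = 3*x^5/5 + 7*x^4/4 + 2*x^3/3 at the endpoints):
  F(1) − F(−1) = 181/60 − (29/60) = 38/15.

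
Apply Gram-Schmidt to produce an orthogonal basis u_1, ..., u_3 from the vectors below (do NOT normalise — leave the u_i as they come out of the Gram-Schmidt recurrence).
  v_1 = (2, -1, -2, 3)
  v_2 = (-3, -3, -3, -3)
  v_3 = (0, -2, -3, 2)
Orthogonal basis:
  u_1 = (2, -1, -2, 3)
  u_2 = (-7/3, -10/3, -11/3, -2)
  u_3 = (-21/34, 2/17, 1/34, 8/17)

Apply the Gram-Schmidt recurrence
  u_1 = v_1
  u_i = v_i − Σ_{j<i} ((v_i · u_j) / (u_j · u_j)) · u_j.

Step by step this gives:
  u_1 = (2, -1, -2, 3)
  u_2 = (-7/3, -10/3, -11/3, -2)
  u_3 = (-21/34, 2/17, 1/34, 8/17)

Orthogonality check:
  u_2 · u_1 = 0 (should be 0)
  u_3 · u_1 = 0 (should be 0)
  u_3 · u_2 = 0 (should be 0)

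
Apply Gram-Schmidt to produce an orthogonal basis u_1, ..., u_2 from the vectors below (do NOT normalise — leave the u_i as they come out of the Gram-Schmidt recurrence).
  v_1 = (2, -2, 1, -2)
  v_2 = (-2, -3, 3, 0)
Orthogonal basis:
  u_1 = (2, -2, 1, -2)
  u_2 = (-36/13, -29/13, 34/13, 10/13)

Apply the Gram-Schmidt recurrence
  u_1 = v_1
  u_i = v_i − Σ_{j<i} ((v_i · u_j) / (u_j · u_j)) · u_j.

Step by step this gives:
  u_1 = (2, -2, 1, -2)
  u_2 = (-36/13, -29/13, 34/13, 10/13)

Orthogonality check:
  u_2 · u_1 = 0 (should be 0)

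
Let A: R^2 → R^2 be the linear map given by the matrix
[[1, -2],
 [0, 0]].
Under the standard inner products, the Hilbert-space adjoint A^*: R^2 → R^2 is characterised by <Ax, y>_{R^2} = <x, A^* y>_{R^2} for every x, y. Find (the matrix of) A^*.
A^* = A^T =
[[1, 0],
 [-2, 0]]

For real matrices with standard dot products, the defining identity <Ax, y> = <x, A^* y> gives (Ax)^T y = x^T (A^*) y, i.e. x^T A^T y = x^T (A^*) y. Since this holds for all x, y, we must have A^* = A^T. Therefore
A^* =
[[1, 0],
 [-2, 0]].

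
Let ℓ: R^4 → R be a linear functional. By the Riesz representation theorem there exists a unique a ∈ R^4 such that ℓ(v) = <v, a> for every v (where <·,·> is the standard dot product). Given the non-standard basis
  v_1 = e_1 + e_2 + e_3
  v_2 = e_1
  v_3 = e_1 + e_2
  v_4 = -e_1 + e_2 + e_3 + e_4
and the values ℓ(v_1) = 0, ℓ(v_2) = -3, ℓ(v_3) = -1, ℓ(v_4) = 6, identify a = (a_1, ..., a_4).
a = (-3, 2, 1, 0)

Write a = (a_1, ..., a_4) in the standard basis. For each basis vector v_i, ℓ(v_i) = <v_i, a> is a linear equation in the a_j's. Collect the n equations into a matrix system V a = ℓ, where row i of V is v_i (expressed in the standard basis). Since V is invertible (lower-triangular with 1s on the diagonal, up to permutation), solve by back-substitution:
  V =
[[1, 1, 1, 0],
 [1, 0, 0, 0],
 [1, 1, 0, 0],
 [-1, 1, 1, 1]]
  V a = (0, -3, -1, 6)
Solving gives a = (-3, 2, 1, 0).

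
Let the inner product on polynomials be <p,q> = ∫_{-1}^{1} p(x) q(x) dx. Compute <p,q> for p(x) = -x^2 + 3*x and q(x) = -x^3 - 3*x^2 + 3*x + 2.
<p,q> = 14/3

Expand the product: p(x)·q(x) = x^5 - 12*x^3 + 7*x^2 + 6*x.
∫_{-1}^{1} of each monomial x^k gives [2/(k+1) if k even, 0 if k odd]. Integrating term-by-term (or equivalently evaluating the antiderivative F(x) = x^6/6 - 3*x^4 + 7*x^3/3 + 3*x^2 at the endpoints):
  F(1) − F(−1) = 5/2 − (-13/6) = 14/3.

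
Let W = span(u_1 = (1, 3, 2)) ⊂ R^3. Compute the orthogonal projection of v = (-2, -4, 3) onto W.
proj_W(v) = (-4/7, -12/7, -8/7)

Set up U = [u_1 | ... | u_1] ∈ R^(3×1). The projector onto W = col(U) is P = U (U^T U)^(-1) U^T.
Compute U^T U =
  [14],
and U^T v = (-8).
Solve U^T U · c = U^T v for the coefficients: c = (-4/7). The projection is proj_W(v) = U c.
Check: (v - proj_W(v)) · u_1 = 0  (should be 0).
Result: proj_W(v) = (-4/7, -12/7, -8/7).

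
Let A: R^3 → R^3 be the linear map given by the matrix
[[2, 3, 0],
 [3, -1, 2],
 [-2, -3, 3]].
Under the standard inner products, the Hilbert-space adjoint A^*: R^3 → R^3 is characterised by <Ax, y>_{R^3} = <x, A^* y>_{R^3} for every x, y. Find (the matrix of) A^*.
A^* = A^T =
[[2, 3, -2],
 [3, -1, -3],
 [0, 2, 3]]

For real matrices with standard dot products, the defining identity <Ax, y> = <x, A^* y> gives (Ax)^T y = x^T (A^*) y, i.e. x^T A^T y = x^T (A^*) y. Since this holds for all x, y, we must have A^* = A^T. Therefore
A^* =
[[2, 3, -2],
 [3, -1, -3],
 [0, 2, 3]].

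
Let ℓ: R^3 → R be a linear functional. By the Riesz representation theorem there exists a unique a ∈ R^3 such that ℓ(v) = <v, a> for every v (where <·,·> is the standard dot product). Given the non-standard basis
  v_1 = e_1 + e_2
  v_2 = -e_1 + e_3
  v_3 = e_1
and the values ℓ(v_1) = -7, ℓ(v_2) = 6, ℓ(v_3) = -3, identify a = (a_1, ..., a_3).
a = (-3, -4, 3)

Write a = (a_1, ..., a_3) in the standard basis. For each basis vector v_i, ℓ(v_i) = <v_i, a> is a linear equation in the a_j's. Collect the n equations into a matrix system V a = ℓ, where row i of V is v_i (expressed in the standard basis). Since V is invertible (lower-triangular with 1s on the diagonal, up to permutation), solve by back-substitution:
  V =
[[1, 1, 0],
 [-1, 0, 1],
 [1, 0, 0]]
  V a = (-7, 6, -3)
Solving gives a = (-3, -4, 3).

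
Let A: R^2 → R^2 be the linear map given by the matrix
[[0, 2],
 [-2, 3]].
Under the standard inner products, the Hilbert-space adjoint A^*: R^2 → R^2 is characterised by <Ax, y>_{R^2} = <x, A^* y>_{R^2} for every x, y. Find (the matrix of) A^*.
A^* = A^T =
[[0, -2],
 [2, 3]]

For real matrices with standard dot products, the defining identity <Ax, y> = <x, A^* y> gives (Ax)^T y = x^T (A^*) y, i.e. x^T A^T y = x^T (A^*) y. Since this holds for all x, y, we must have A^* = A^T. Therefore
A^* =
[[0, -2],
 [2, 3]].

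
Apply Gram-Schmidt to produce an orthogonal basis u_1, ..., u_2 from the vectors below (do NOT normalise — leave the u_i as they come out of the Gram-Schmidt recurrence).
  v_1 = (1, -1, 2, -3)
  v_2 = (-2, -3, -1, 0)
Orthogonal basis:
  u_1 = (1, -1, 2, -3)
  u_2 = (-29/15, -46/15, -13/15, -1/5)

Apply the Gram-Schmidt recurrence
  u_1 = v_1
  u_i = v_i − Σ_{j<i} ((v_i · u_j) / (u_j · u_j)) · u_j.

Step by step this gives:
  u_1 = (1, -1, 2, -3)
  u_2 = (-29/15, -46/15, -13/15, -1/5)

Orthogonality check:
  u_2 · u_1 = 0 (should be 0)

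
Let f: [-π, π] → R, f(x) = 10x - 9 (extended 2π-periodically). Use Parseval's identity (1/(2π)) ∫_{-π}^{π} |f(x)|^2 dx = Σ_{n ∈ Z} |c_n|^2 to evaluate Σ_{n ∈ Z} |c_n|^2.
Σ |c_n|^2 = 100π^2/3 + 81

Expand and integrate term by term over [-π, π]:
  ∫ (10x)^2 dx = 100·(2π^3/3); ∫ 2·10·(-9)·x dx = 0 (odd integrand); ∫ (-9)^2 dx = 81·2π.
So (1/(2π)) ∫_{-π}^{π} (10x - 9)^2 dx = 100π^2/3 + 81 = 100π^2/3 + 81.
Parseval ⇒ Σ |c_n|^2 = 100π^2/3 + 81.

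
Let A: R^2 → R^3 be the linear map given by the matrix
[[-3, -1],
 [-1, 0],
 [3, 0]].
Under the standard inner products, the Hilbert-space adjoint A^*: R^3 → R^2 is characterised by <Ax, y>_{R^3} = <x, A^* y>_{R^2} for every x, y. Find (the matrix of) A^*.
A^* = A^T =
[[-3, -1, 3],
 [-1, 0, 0]]

For real matrices with standard dot products, the defining identity <Ax, y> = <x, A^* y> gives (Ax)^T y = x^T (A^*) y, i.e. x^T A^T y = x^T (A^*) y. Since this holds for all x, y, we must have A^* = A^T. Therefore
A^* =
[[-3, -1, 3],
 [-1, 0, 0]].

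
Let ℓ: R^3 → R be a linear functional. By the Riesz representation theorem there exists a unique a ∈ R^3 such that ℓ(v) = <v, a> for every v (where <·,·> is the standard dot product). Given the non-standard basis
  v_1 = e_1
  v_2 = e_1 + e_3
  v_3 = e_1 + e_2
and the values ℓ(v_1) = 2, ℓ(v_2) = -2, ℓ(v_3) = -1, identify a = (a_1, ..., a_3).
a = (2, -3, -4)

Write a = (a_1, ..., a_3) in the standard basis. For each basis vector v_i, ℓ(v_i) = <v_i, a> is a linear equation in the a_j's. Collect the n equations into a matrix system V a = ℓ, where row i of V is v_i (expressed in the standard basis). Since V is invertible (lower-triangular with 1s on the diagonal, up to permutation), solve by back-substitution:
  V =
[[1, 0, 0],
 [1, 0, 1],
 [1, 1, 0]]
  V a = (2, -2, -1)
Solving gives a = (2, -3, -4).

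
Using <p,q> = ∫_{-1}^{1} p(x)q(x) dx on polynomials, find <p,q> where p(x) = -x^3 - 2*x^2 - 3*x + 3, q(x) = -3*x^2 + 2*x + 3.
<p,q> = 28/5

Expand the product: p(x)·q(x) = 3*x^5 + 4*x^4 + 2*x^3 - 21*x^2 - 3*x + 9.
∫_{-1}^{1} of each monomial x^k gives [2/(k+1) if k even, 0 if k odd]. Integrating term-by-term (or equivalently evaluating the antiderivative F(x) = x^6/2 + 4*x^5/5 + x^4/2 - 7*x^3 - 3*x^2/2 + 9*x at the endpoints):
  F(1) − F(−1) = 23/10 − (-33/10) = 28/5.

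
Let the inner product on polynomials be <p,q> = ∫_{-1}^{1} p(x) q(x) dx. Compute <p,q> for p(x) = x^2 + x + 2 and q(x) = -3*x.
<p,q> = -2

Expand the product: p(x)·q(x) = -3*x^3 - 3*x^2 - 6*x.
∫_{-1}^{1} of each monomial x^k gives [2/(k+1) if k even, 0 if k odd]. Integrating term-by-term (or equivalently evaluating the antiderivative F(x) = -3*x^4/4 - x^3 - 3*x^2 at the endpoints):
  F(1) − F(−1) = -19/4 − (-11/4) = -2.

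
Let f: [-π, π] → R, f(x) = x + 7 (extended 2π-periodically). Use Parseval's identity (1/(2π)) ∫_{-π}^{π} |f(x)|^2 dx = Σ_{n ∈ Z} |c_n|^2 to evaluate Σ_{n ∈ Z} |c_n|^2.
Σ |c_n|^2 = π^2/3 + 49

Expand and integrate term by term over [-π, π]:
  ∫ (x)^2 dx = 1·(2π^3/3); ∫ 2·1·(7)·x dx = 0 (odd integrand); ∫ 7^2 dx = 49·2π.
So (1/(2π)) ∫_{-π}^{π} (x + 7)^2 dx = 1π^2/3 + 49 = π^2/3 + 49.
Parseval ⇒ Σ |c_n|^2 = π^2/3 + 49.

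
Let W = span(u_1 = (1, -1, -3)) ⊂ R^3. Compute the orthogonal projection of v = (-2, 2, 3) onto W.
proj_W(v) = (-13/11, 13/11, 39/11)

Set up U = [u_1 | ... | u_1] ∈ R^(3×1). The projector onto W = col(U) is P = U (U^T U)^(-1) U^T.
Compute U^T U =
  [11],
and U^T v = (-13).
Solve U^T U · c = U^T v for the coefficients: c = (-13/11). The projection is proj_W(v) = U c.
Check: (v - proj_W(v)) · u_1 = 0  (should be 0).
Result: proj_W(v) = (-13/11, 13/11, 39/11).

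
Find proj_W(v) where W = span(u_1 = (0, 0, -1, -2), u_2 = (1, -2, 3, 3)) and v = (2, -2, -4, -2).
proj_W(v) = (6/17, -12/17, -20/17, -58/17)

Set up U = [u_1 | ... | u_2] ∈ R^(4×2). The projector onto W = col(U) is P = U (U^T U)^(-1) U^T.
Compute U^T U =
  [5, -9]
  [-9, 23],
and U^T v = (8, -12).
Solve U^T U · c = U^T v for the coefficients: c = (38/17, 6/17). The projection is proj_W(v) = U c.
Check: (v - proj_W(v)) · u_1 = 0  (should be 0).
Check: (v - proj_W(v)) · u_2 = 0  (should be 0).
Result: proj_W(v) = (6/17, -12/17, -20/17, -58/17).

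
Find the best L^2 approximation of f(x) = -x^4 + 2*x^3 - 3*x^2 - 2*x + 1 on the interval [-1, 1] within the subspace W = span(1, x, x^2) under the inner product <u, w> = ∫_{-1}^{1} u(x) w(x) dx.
g(x) = -27*x^2/7 - 4*x/5 + 38/35

The best approximation g ∈ W is the orthogonal projection of f onto W. Writing g = a_0 + a_1 x + a_2 x^2, the coefficients solve the normal equations G · a = b where
  G_{ij} = <φ_i, φ_j> and b_i = <f, φ_i>, with φ_0 = 1, φ_1 = x, φ_2 = x^2.
G =
  [2, 0, 2/3]
  [0, 2/3, 0]
  [2/3, 0, 2/5],
b = (-2/5, -8/15, -86/105).
Solving gives a_0 = 38/35, a_1 = -4/5, a_2 = -27/7, so
  g(x) = -27*x^2/7 - 4*x/5 + 38/35.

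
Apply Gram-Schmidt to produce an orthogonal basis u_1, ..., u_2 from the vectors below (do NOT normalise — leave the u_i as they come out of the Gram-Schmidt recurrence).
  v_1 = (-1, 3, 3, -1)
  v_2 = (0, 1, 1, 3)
Orthogonal basis:
  u_1 = (-1, 3, 3, -1)
  u_2 = (3/20, 11/20, 11/20, 63/20)

Apply the Gram-Schmidt recurrence
  u_1 = v_1
  u_i = v_i − Σ_{j<i} ((v_i · u_j) / (u_j · u_j)) · u_j.

Step by step this gives:
  u_1 = (-1, 3, 3, -1)
  u_2 = (3/20, 11/20, 11/20, 63/20)

Orthogonality check:
  u_2 · u_1 = 0 (should be 0)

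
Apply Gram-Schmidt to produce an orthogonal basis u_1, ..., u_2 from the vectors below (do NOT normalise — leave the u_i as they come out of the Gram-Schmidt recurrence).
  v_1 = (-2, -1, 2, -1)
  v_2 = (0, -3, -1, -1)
Orthogonal basis:
  u_1 = (-2, -1, 2, -1)
  u_2 = (2/5, -14/5, -7/5, -4/5)

Apply the Gram-Schmidt recurrence
  u_1 = v_1
  u_i = v_i − Σ_{j<i} ((v_i · u_j) / (u_j · u_j)) · u_j.

Step by step this gives:
  u_1 = (-2, -1, 2, -1)
  u_2 = (2/5, -14/5, -7/5, -4/5)

Orthogonality check:
  u_2 · u_1 = 0 (should be 0)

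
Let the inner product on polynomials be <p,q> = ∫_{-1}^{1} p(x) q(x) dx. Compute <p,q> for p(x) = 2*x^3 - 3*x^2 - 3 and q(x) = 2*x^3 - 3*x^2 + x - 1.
<p,q> = 684/35

Expand the product: p(x)·q(x) = 4*x^6 - 12*x^5 + 11*x^4 - 11*x^3 + 12*x^2 - 3*x + 3.
∫_{-1}^{1} of each monomial x^k gives [2/(k+1) if k even, 0 if k odd]. Integrating term-by-term (or equivalently evaluating the antiderivative F(x) = 4*x^7/7 - 2*x^6 + 11*x^5/5 - 11*x^4/4 + 4*x^3 - 3*x^2/2 + 3*x at the endpoints):
  F(1) − F(−1) = 493/140 − (-2243/140) = 684/35.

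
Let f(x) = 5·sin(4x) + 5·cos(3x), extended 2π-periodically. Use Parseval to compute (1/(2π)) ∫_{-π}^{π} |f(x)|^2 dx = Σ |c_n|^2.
Σ |c_n|^2 = 25

Expand |f|^2 and use orthogonality of {sin(nx), cos(mx)} on [-π, π]:
  ∫_{-π}^{π} sin(nx)^2 dx = π, ∫ cos(mx)^2 dx = π, and cross terms integrate to 0.
So ∫_{-π}^{π} f(x)^2 dx = 5^2 · π + 5^2 · π = (25 + 25)π.
Divide by 2π: (25 + 25)/2 = 25.
By Parseval, this equals Σ |c_n|^2.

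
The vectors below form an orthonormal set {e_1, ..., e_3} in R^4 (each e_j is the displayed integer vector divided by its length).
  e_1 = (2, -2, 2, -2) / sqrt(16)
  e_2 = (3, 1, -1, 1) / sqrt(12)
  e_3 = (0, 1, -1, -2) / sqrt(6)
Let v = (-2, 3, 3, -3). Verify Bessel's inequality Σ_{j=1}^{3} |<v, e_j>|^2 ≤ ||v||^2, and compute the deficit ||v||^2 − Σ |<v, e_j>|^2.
Σ |<v, e_j>|^2 = 13; ||v||^2 = 31; deficit = 18

Write each e_j = u_j / sqrt(<u_j, u_j>) where u_j is the displayed integer vector. Then <v, e_j> = <v, u_j> / sqrt(<u_j, u_j>), so |<v, e_j>|^2 = <v, u_j>^2 / <u_j, u_j>.
Coefficients: <v, e_1> = 2/sqrt(16), <v, e_2> = -9/sqrt(12), <v, e_3> = 6/sqrt(6).
Square and sum: Σ |<v, e_j>|^2 = 13.
Compute ||v||^2 = v·v = 31.
Deficit = 31 − 13 = 18 ≥ 0, confirming Bessel's inequality. (The deficit equals ||v − Σ <v,e_j> e_j||^2, the squared distance from v to span{e_j}.)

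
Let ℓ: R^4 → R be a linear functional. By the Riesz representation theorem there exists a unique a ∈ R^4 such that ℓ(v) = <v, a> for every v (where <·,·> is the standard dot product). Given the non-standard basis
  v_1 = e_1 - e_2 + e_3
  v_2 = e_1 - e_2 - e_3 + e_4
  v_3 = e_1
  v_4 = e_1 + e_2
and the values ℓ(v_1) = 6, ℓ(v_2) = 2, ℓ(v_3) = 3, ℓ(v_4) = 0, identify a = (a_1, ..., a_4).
a = (3, -3, 0, -4)

Write a = (a_1, ..., a_4) in the standard basis. For each basis vector v_i, ℓ(v_i) = <v_i, a> is a linear equation in the a_j's. Collect the n equations into a matrix system V a = ℓ, where row i of V is v_i (expressed in the standard basis). Since V is invertible (lower-triangular with 1s on the diagonal, up to permutation), solve by back-substitution:
  V =
[[1, -1, 1, 0],
 [1, -1, -1, 1],
 [1, 0, 0, 0],
 [1, 1, 0, 0]]
  V a = (6, 2, 3, 0)
Solving gives a = (3, -3, 0, -4).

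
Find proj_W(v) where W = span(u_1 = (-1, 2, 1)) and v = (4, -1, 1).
proj_W(v) = (5/6, -5/3, -5/6)

Set up U = [u_1 | ... | u_1] ∈ R^(3×1). The projector onto W = col(U) is P = U (U^T U)^(-1) U^T.
Compute U^T U =
  [6],
and U^T v = (-5).
Solve U^T U · c = U^T v for the coefficients: c = (-5/6). The projection is proj_W(v) = U c.
Check: (v - proj_W(v)) · u_1 = 0  (should be 0).
Result: proj_W(v) = (5/6, -5/3, -5/6).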